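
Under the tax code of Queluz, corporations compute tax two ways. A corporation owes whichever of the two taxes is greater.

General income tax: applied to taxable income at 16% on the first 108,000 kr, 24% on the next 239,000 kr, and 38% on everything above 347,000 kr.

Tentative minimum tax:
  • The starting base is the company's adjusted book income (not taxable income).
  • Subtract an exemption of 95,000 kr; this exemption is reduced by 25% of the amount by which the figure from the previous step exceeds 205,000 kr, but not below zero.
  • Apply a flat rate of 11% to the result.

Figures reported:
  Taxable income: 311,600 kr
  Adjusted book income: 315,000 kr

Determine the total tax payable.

66,144 kr

General income tax:
  108,000 kr × 16% = 17,280 kr
  203,600 kr × 24% = 48,864 kr
  → 66,144 kr

Tentative minimum tax:
  Base (adjusted book income): 315,000 kr
  Exemption: 95,000 kr − 25% × (315,000 kr − 205,000 kr) = 95,000 kr − 27,500 kr = 67,500 kr
  Base: 315,000 kr − 67,500 kr = 247,500 kr
  247,500 kr × 11% = 27,225 kr

66,144 kr > 27,225 kr, so the general income tax governs.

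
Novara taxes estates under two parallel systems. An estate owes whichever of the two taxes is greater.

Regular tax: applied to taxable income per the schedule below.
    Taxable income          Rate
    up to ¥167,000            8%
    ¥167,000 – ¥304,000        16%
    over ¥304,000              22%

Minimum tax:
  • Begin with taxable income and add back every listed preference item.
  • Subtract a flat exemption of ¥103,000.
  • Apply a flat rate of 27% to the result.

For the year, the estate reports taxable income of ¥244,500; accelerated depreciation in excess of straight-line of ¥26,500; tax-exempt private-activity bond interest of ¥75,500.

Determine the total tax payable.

Regular tax:
  ¥167,000 × 8% = ¥13,360
  ¥77,500 × 16% = ¥12,400
  → ¥25,760

Minimum tax:
  Adjusted income: ¥244,500 + ¥26,500 + ¥75,500 = ¥346,500
  Less exemption ¥103,000 → base ¥243,500
  ¥243,500 × 27% = ¥65,745

¥65,745 > ¥25,760, so the minimum tax is the binding amount.

¥65,745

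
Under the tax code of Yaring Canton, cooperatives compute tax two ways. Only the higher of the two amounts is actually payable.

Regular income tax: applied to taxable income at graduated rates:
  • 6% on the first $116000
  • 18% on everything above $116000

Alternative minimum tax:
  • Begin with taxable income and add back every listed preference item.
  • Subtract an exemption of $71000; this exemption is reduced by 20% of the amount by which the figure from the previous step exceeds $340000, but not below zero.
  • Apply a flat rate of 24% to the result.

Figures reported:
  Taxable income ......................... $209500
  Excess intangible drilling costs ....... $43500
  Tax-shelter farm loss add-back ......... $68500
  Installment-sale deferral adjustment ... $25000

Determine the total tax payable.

Alternative minimum tax:
  Adjusted income: $209500 + $43500 + $68500 + $25000 = $346500
  Exemption: $71000 − 20% × ($346500 − $340000) = $71000 − $1300 = $69700
  Base: $346500 − $69700 = $276800
  $276800 × 24% = $66432

Regular income tax:
  $116000 × 6% = $6960
  $93500 × 18% = $16830
  → $23790

$66432 > $23790, so the alternative minimum tax is the binding amount.

$66432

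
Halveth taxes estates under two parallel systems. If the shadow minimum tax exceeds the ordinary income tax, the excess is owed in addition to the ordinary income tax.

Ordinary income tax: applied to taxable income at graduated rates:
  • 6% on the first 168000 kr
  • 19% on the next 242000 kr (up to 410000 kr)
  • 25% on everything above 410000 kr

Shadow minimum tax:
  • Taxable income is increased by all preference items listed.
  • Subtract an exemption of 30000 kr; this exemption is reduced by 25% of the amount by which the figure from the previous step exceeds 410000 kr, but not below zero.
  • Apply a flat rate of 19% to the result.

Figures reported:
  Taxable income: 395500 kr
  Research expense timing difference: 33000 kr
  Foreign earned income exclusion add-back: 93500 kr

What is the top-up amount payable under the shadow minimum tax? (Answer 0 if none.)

45495 kr

Shadow minimum tax:
  Adjusted income: 395500 kr + 33000 kr + 93500 kr = 522000 kr
  Exemption: 30000 kr − 25% × (522000 kr − 410000 kr) = 30000 kr − 28000 kr = 2000 kr
  Base: 522000 kr − 2000 kr = 520000 kr
  520000 kr × 19% = 98800 kr

Ordinary income tax:
  168000 kr × 6% = 10080 kr
  227500 kr × 19% = 43225 kr
  → 53305 kr

Excess of shadow minimum tax over ordinary income tax: 98800 kr − 53305 kr = 45495 kr.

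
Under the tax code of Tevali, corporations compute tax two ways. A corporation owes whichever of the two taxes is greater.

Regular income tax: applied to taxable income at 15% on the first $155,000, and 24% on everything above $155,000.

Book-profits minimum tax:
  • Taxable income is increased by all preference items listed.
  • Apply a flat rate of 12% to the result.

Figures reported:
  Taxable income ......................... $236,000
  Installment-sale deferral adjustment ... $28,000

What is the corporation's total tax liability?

$42,690

Regular income tax:
  $155,000 × 15% = $23,250
  $81,000 × 24% = $19,440
  → $42,690

Book-profits minimum tax:
  Adjusted income: $236,000 + $28,000 = $264,000
  $264,000 × 12% = $31,680

$42,690 > $31,680, so the regular income tax governs.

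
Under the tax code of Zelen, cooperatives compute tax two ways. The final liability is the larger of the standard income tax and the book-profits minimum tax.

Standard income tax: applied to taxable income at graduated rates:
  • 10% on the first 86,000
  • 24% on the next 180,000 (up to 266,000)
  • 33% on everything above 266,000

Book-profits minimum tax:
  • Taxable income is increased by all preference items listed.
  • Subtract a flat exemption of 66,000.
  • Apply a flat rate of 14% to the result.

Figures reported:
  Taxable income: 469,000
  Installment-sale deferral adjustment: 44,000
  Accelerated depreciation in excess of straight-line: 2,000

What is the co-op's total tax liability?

Book-profits minimum tax:
  Adjusted income: 469,000 + 44,000 + 2,000 = 515,000
  Less exemption 66,000 → base 449,000
  449,000 × 14% = 62,860

Standard income tax:
  86,000 × 10% = 8,600
  180,000 × 24% = 43,200
  203,000 × 33% = 66,990
  → 118,790

118,790 > 62,860, so the standard income tax governs.

118,790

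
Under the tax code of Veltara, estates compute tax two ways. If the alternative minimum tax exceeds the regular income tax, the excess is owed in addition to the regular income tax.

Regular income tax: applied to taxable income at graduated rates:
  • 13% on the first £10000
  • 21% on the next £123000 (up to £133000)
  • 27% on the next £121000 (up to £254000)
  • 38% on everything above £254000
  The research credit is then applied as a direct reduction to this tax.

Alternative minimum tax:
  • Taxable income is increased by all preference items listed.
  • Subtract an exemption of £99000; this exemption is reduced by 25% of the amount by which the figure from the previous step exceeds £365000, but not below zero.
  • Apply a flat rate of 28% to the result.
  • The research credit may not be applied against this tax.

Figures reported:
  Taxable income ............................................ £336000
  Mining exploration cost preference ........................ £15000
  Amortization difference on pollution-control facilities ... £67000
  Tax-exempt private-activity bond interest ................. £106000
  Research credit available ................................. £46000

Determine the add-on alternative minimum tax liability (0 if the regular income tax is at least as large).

£85170

Alternative minimum tax:
  Adjusted income: £336000 + £15000 + £67000 + £106000 = £524000
  Exemption: £99000 − 25% × (£524000 − £365000) = £99000 − £39750 = £59250
  Base: £524000 − £59250 = £464750
  £464750 × 28% = £130130

Regular income tax:
  £10000 × 13% = £1300
  £123000 × 21% = £25830
  £121000 × 27% = £32670
  £82000 × 38% = £31160
  → £90960
  Less research credit £46000 → £44960

Excess of alternative minimum tax over regular income tax: £130130 − £44960 = £85170.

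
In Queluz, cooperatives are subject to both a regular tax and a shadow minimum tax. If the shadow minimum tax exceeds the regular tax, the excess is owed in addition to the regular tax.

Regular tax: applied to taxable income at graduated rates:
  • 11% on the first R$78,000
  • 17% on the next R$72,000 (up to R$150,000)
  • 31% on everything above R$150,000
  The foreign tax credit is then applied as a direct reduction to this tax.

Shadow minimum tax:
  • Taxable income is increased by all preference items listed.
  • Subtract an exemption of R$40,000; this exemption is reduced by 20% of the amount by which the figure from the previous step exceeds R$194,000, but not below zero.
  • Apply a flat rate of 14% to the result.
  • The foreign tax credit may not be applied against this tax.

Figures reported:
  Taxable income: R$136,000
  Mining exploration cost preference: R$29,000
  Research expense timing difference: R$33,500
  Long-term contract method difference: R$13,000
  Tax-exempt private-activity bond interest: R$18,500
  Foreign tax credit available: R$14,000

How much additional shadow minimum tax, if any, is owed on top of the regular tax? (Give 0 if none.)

Shadow minimum tax:
  Adjusted income: R$136,000 + R$29,000 + R$33,500 + R$13,000 + R$18,500 = R$230,000
  Exemption: R$40,000 − 20% × (R$230,000 − R$194,000) = R$40,000 − R$7,200 = R$32,800
  Base: R$230,000 − R$32,800 = R$197,200
  R$197,200 × 14% = R$27,608

Regular tax:
  R$78,000 × 11% = R$8,580
  R$58,000 × 17% = R$9,860
  → R$18,440
  Less foreign tax credit R$14,000 → R$4,440

Excess of shadow minimum tax over regular tax: R$27,608 − R$4,440 = R$23,168.

R$23,168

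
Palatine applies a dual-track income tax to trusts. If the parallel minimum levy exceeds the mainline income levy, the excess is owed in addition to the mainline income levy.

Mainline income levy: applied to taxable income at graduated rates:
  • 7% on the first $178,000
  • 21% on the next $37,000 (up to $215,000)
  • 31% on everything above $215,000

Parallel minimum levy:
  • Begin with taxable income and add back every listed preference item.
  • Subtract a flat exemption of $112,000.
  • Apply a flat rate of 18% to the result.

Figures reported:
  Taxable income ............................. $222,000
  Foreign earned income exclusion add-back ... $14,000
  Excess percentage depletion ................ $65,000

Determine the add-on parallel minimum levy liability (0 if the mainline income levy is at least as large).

$11,620

Parallel minimum levy:
  Adjusted income: $222,000 + $14,000 + $65,000 = $301,000
  Less exemption $112,000 → base $189,000
  $189,000 × 18% = $34,020

Mainline income levy:
  $178,000 × 7% = $12,460
  $37,000 × 21% = $7,770
  $7,000 × 31% = $2,170
  → $22,400

Excess of parallel minimum levy over mainline income levy: $34,020 − $22,400 = $11,620.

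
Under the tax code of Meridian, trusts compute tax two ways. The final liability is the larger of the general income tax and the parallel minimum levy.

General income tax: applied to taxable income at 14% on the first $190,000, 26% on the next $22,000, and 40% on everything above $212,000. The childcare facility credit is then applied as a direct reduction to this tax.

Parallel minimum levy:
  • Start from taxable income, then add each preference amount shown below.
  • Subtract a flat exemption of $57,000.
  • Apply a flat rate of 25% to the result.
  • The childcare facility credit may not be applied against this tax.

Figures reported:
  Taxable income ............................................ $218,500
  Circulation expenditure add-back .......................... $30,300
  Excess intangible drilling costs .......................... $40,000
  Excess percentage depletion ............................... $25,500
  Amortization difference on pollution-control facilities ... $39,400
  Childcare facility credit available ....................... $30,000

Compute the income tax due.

Parallel minimum levy:
  Adjusted income: $218,500 + $30,300 + $40,000 + $25,500 + $39,400 = $353,700
  Less exemption $57,000 → base $296,700
  $296,700 × 25% = $74,175

General income tax:
  $190,000 × 14% = $26,600
  $22,000 × 26% = $5,720
  $6,500 × 40% = $2,600
  → $34,920
  Less childcare facility credit $30,000 → $4,920

$74,175 > $4,920, so the parallel minimum levy is the binding amount.

$74,175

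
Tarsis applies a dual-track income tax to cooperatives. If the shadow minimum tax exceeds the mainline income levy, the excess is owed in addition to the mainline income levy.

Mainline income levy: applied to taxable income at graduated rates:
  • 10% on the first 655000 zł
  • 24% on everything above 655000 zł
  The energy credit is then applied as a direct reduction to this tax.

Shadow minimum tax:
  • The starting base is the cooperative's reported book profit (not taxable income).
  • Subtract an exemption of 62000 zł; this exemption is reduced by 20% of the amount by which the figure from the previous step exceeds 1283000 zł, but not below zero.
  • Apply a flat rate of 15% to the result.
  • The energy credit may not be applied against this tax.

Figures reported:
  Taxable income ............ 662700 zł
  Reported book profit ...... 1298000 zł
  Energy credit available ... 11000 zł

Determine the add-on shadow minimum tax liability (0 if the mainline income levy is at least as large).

129502 zł

Shadow minimum tax:
  Base (reported book profit): 1298000 zł
  Exemption: 62000 zł − 20% × (1298000 zł − 1283000 zł) = 62000 zł − 3000 zł = 59000 zł
  Base: 1298000 zł − 59000 zł = 1239000 zł
  1239000 zł × 15% = 185850 zł

Mainline income levy:
  655000 zł × 10% = 65500 zł
  7700 zł × 24% = 1848 zł
  → 67348 zł
  Less energy credit 11000 zł → 56348 zł

Excess of shadow minimum tax over mainline income levy: 185850 zł − 56348 zł = 129502 zł.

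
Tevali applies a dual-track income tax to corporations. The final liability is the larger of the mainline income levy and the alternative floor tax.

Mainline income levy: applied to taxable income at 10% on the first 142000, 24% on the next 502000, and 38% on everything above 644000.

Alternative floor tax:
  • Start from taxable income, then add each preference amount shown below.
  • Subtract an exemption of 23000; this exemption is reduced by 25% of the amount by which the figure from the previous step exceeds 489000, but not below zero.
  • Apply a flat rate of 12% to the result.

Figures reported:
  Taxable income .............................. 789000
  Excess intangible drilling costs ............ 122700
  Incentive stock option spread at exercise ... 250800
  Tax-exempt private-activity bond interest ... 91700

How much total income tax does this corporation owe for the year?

189780

Alternative floor tax:
  Adjusted income: 789000 + 122700 + 250800 + 91700 = 1254200
  Exemption: 25% × (1254200 − 489000) = 191300 ≥ 23000, so the exemption is fully phased out
  Base: 1254200 − 0 = 1254200
  1254200 × 12% = 150504

Mainline income levy:
  142000 × 10% = 14200
  502000 × 24% = 120480
  145000 × 38% = 55100
  → 189780

189780 > 150504, so the mainline income levy governs.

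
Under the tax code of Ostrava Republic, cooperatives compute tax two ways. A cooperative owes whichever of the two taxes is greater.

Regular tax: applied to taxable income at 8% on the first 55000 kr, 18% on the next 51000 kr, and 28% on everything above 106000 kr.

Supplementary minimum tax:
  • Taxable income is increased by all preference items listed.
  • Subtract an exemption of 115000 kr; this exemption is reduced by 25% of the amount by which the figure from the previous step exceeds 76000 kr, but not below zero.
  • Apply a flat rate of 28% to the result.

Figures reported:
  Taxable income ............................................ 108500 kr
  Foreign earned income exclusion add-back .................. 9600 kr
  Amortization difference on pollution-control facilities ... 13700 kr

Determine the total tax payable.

Regular tax:
  55000 kr × 8% = 4400 kr
  51000 kr × 18% = 9180 kr
  2500 kr × 28% = 700 kr
  → 14280 kr

Supplementary minimum tax:
  Adjusted income: 108500 kr + 9600 kr + 13700 kr = 131800 kr
  Exemption: 115000 kr − 25% × (131800 kr − 76000 kr) = 115000 kr − 13950 kr = 101050 kr
  Base: 131800 kr − 101050 kr = 30750 kr
  30750 kr × 28% = 8610 kr

14280 kr > 8610 kr, so the regular tax governs.

14280 kr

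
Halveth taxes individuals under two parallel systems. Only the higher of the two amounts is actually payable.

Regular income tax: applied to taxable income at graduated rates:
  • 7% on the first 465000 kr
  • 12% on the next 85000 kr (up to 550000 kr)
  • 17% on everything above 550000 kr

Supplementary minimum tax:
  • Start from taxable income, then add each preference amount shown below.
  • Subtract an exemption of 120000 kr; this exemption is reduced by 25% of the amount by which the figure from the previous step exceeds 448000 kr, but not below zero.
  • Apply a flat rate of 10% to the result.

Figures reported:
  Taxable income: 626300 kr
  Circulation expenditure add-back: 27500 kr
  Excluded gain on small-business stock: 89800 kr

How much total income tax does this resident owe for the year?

Supplementary minimum tax:
  Adjusted income: 626300 kr + 27500 kr + 89800 kr = 743600 kr
  Exemption: 120000 kr − 25% × (743600 kr − 448000 kr) = 120000 kr − 73900 kr = 46100 kr
  Base: 743600 kr − 46100 kr = 697500 kr
  697500 kr × 10% = 69750 kr

Regular income tax:
  465000 kr × 7% = 32550 kr
  85000 kr × 12% = 10200 kr
  76300 kr × 17% = 12971 kr
  → 55721 kr

69750 kr > 55721 kr, so the supplementary minimum tax is the binding amount.

69750 kr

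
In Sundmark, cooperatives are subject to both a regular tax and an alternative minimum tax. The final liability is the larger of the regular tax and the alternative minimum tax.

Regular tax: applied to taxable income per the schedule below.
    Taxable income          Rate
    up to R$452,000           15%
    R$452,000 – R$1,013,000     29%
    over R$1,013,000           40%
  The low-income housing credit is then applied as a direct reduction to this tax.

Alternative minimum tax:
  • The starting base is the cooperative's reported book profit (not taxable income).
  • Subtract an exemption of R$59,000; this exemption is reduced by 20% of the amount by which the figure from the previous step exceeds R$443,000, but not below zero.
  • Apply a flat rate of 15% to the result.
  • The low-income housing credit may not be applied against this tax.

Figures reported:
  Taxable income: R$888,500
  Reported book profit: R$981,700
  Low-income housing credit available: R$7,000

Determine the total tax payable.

R$187,385

Regular tax:
  R$452,000 × 15% = R$67,800
  R$436,500 × 29% = R$126,585
  → R$194,385
  Less low-income housing credit R$7,000 → R$187,385

Alternative minimum tax:
  Base (reported book profit): R$981,700
  Exemption: 20% × (R$981,700 − R$443,000) = R$107,740 ≥ R$59,000, so the exemption is fully phased out
  Base: R$981,700 − R$0 = R$981,700
  R$981,700 × 15% = R$147,255

R$187,385 > R$147,255, so the regular tax governs.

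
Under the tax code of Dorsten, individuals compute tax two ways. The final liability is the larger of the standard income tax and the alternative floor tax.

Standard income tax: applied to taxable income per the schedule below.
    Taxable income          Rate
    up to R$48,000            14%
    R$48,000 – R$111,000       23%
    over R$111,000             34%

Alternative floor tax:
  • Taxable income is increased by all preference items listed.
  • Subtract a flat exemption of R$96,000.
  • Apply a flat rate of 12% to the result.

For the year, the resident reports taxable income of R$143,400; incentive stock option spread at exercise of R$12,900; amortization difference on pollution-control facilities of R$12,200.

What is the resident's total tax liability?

R$32,226

Standard income tax:
  R$48,000 × 14% = R$6,720
  R$63,000 × 23% = R$14,490
  R$32,400 × 34% = R$11,016
  → R$32,226

Alternative floor tax:
  Adjusted income: R$143,400 + R$12,900 + R$12,200 = R$168,500
  Less exemption R$96,000 → base R$72,500
  R$72,500 × 12% = R$8,700

R$32,226 > R$8,700, so the standard income tax governs.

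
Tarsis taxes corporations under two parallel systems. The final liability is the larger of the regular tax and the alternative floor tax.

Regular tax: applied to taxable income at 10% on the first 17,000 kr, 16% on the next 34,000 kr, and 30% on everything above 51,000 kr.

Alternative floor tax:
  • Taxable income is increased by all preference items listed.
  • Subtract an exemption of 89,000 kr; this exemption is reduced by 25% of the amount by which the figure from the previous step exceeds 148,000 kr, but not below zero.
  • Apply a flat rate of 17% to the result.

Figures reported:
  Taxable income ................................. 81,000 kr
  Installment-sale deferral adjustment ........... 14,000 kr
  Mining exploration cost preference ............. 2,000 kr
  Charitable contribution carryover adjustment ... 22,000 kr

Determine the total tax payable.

16,140 kr

Regular tax:
  17,000 kr × 10% = 1,700 kr
  34,000 kr × 16% = 5,440 kr
  30,000 kr × 30% = 9,000 kr
  → 16,140 kr

Alternative floor tax:
  Adjusted income: 81,000 kr + 14,000 kr + 2,000 kr + 22,000 kr = 119,000 kr
  Exemption: 119,000 kr ≤ 148,000 kr, so full 89,000 kr applies
  Base: 119,000 kr − 89,000 kr = 30,000 kr
  30,000 kr × 17% = 5,100 kr

16,140 kr > 5,100 kr, so the regular tax governs.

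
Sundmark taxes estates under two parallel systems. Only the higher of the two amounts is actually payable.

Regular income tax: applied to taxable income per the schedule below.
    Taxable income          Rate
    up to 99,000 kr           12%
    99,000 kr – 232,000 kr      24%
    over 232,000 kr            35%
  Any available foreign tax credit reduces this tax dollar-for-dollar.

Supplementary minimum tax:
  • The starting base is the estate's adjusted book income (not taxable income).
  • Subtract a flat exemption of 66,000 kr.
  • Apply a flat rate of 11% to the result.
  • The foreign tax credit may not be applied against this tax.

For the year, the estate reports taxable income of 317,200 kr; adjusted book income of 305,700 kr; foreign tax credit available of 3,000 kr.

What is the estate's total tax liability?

70,620 kr

Regular income tax:
  99,000 kr × 12% = 11,880 kr
  133,000 kr × 24% = 31,920 kr
  85,200 kr × 35% = 29,820 kr
  → 73,620 kr
  Less foreign tax credit 3,000 kr → 70,620 kr

Supplementary minimum tax:
  Base (adjusted book income): 305,700 kr
  Less exemption 66,000 kr → base 239,700 kr
  239,700 kr × 11% = 26,367 kr

70,620 kr > 26,367 kr, so the regular income tax governs.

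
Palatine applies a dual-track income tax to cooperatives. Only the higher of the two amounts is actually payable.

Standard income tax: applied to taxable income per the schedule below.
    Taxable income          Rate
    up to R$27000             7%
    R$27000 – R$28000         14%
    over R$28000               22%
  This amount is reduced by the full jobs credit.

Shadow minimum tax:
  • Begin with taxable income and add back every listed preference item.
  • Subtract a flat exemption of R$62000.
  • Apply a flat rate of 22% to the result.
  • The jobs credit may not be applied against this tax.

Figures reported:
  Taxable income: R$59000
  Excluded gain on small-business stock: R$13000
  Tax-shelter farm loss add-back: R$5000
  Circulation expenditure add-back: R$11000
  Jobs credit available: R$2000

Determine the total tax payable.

R$6850

Shadow minimum tax:
  Adjusted income: R$59000 + R$13000 + R$5000 + R$11000 = R$88000
  Less exemption R$62000 → base R$26000
  R$26000 × 22% = R$5720

Standard income tax:
  R$27000 × 7% = R$1890
  R$1000 × 14% = R$140
  R$31000 × 22% = R$6820
  → R$8850
  Less jobs credit R$2000 → R$6850

R$6850 > R$5720, so the standard income tax governs.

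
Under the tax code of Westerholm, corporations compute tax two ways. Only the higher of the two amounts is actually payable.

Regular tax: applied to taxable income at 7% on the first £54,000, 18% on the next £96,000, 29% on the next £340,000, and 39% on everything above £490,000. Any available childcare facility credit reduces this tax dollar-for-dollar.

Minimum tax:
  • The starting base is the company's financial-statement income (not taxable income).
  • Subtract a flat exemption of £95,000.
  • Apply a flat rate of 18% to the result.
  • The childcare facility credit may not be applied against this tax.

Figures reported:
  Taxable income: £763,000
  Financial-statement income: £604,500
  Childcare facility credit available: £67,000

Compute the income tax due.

Minimum tax:
  Base (financial-statement income): £604,500
  Less exemption £95,000 → base £509,500
  £509,500 × 18% = £91,710

Regular tax:
  £54,000 × 7% = £3,780
  £96,000 × 18% = £17,280
  £340,000 × 29% = £98,600
  £273,000 × 39% = £106,470
  → £226,130
  Less childcare facility credit £67,000 → £159,130

£159,130 > £91,710, so the regular tax governs.

£159,130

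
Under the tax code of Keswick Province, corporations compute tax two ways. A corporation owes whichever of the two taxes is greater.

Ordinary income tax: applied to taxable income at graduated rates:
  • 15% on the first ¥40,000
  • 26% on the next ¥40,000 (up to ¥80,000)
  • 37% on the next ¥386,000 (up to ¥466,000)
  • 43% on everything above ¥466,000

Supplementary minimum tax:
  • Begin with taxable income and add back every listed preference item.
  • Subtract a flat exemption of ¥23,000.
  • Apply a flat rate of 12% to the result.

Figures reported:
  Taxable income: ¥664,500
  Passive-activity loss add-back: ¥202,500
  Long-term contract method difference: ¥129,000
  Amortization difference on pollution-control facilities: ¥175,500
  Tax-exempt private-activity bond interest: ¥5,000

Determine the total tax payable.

Supplementary minimum tax:
  Adjusted income: ¥664,500 + ¥202,500 + ¥129,000 + ¥175,500 + ¥5,000 = ¥1,176,500
  Less exemption ¥23,000 → base ¥1,153,500
  ¥1,153,500 × 12% = ¥138,420

Ordinary income tax:
  ¥40,000 × 15% = ¥6,000
  ¥40,000 × 26% = ¥10,400
  ¥386,000 × 37% = ¥142,820
  ¥198,500 × 43% = ¥85,355
  → ¥244,575

¥244,575 > ¥138,420, so the ordinary income tax governs.

¥244,575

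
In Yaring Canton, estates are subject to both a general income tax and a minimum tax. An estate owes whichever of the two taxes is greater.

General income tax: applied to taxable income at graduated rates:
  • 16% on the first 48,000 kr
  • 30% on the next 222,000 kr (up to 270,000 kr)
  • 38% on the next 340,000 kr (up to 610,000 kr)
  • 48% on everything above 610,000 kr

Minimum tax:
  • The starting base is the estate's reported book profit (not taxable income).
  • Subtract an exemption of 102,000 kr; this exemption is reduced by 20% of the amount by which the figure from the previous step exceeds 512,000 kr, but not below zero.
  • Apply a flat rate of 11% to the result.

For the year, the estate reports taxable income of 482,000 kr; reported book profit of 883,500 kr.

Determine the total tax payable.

154,840 kr

General income tax:
  48,000 kr × 16% = 7,680 kr
  222,000 kr × 30% = 66,600 kr
  212,000 kr × 38% = 80,560 kr
  → 154,840 kr

Minimum tax:
  Base (reported book profit): 883,500 kr
  Exemption: 102,000 kr − 20% × (883,500 kr − 512,000 kr) = 102,000 kr − 74,300 kr = 27,700 kr
  Base: 883,500 kr − 27,700 kr = 855,800 kr
  855,800 kr × 11% = 94,138 kr

154,840 kr > 94,138 kr, so the general income tax governs.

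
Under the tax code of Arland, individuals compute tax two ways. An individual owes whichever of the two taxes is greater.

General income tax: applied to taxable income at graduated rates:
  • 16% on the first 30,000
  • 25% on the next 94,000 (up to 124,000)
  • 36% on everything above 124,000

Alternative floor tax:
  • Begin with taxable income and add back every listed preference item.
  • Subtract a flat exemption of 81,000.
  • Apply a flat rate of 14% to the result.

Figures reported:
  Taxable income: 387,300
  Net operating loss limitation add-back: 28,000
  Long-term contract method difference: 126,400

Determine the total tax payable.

123,088

Alternative floor tax:
  Adjusted income: 387,300 + 28,000 + 126,400 = 541,700
  Less exemption 81,000 → base 460,700
  460,700 × 14% = 64,498

General income tax:
  30,000 × 16% = 4,800
  94,000 × 25% = 23,500
  263,300 × 36% = 94,788
  → 123,088

123,088 > 64,498, so the general income tax governs.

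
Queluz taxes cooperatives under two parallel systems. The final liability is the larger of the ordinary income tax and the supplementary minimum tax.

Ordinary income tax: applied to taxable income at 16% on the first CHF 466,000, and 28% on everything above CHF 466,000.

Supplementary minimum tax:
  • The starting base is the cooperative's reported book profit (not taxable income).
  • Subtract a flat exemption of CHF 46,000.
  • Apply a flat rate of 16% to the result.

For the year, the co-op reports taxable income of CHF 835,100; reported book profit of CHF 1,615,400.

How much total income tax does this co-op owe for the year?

Ordinary income tax:
  CHF 466,000 × 16% = CHF 74,560
  CHF 369,100 × 28% = CHF 103,348
  → CHF 177,908

Supplementary minimum tax:
  Base (reported book profit): CHF 1,615,400
  Less exemption CHF 46,000 → base CHF 1,569,400
  CHF 1,569,400 × 16% = CHF 251,104

CHF 251,104 > CHF 177,908, so the supplementary minimum tax is the binding amount.

CHF 251,104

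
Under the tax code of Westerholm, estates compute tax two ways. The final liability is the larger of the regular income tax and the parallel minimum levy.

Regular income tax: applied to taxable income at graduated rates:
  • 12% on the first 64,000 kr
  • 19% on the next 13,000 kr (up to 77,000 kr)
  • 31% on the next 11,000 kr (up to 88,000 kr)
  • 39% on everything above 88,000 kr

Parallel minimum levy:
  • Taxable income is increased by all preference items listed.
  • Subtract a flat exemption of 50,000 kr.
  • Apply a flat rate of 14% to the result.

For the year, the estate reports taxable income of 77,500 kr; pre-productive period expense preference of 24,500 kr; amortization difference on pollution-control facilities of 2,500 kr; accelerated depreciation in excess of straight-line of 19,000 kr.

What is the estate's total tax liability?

Regular income tax:
  64,000 kr × 12% = 7,680 kr
  13,000 kr × 19% = 2,470 kr
  500 kr × 31% = 155 kr
  → 10,305 kr

Parallel minimum levy:
  Adjusted income: 77,500 kr + 24,500 kr + 2,500 kr + 19,000 kr = 123,500 kr
  Less exemption 50,000 kr → base 73,500 kr
  73,500 kr × 14% = 10,290 kr

10,305 kr > 10,290 kr, so the regular income tax governs.

10,305 kr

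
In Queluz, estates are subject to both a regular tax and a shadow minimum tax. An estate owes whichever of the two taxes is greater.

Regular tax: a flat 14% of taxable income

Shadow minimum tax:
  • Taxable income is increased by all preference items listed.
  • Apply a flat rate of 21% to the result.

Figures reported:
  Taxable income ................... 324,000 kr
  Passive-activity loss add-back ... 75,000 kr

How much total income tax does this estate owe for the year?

83,790 kr

Regular tax:
  324,000 kr × 14% = 45,360 kr

Shadow minimum tax:
  Adjusted income: 324,000 kr + 75,000 kr = 399,000 kr
  399,000 kr × 21% = 83,790 kr

83,790 kr > 45,360 kr, so the shadow minimum tax is the binding amount.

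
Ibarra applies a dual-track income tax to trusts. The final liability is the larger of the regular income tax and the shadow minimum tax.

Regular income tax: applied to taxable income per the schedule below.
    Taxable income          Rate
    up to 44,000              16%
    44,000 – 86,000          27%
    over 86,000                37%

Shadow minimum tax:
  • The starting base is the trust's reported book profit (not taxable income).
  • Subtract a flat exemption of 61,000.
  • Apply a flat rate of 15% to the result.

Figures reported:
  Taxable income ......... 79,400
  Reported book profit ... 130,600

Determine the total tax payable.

16,598

Shadow minimum tax:
  Base (reported book profit): 130,600
  Less exemption 61,000 → base 69,600
  69,600 × 15% = 10,440

Regular income tax:
  44,000 × 16% = 7,040
  35,400 × 27% = 9,558
  → 16,598

16,598 > 10,440, so the regular income tax governs.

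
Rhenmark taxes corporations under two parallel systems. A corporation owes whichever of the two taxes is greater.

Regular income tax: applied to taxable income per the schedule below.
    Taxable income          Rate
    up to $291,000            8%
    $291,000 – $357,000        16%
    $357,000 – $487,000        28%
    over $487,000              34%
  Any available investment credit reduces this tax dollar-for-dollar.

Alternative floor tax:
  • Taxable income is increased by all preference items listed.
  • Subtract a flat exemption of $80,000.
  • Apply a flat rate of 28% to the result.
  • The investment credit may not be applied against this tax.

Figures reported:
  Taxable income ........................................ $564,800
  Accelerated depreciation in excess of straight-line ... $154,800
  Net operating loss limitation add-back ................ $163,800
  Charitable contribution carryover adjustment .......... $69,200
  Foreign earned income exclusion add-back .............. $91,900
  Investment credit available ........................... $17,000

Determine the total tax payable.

Regular income tax:
  $291,000 × 8% = $23,280
  $66,000 × 16% = $10,560
  $130,000 × 28% = $36,400
  $77,800 × 34% = $26,452
  → $96,692
  Less investment credit $17,000 → $79,692

Alternative floor tax:
  Adjusted income: $564,800 + $154,800 + $163,800 + $69,200 + $91,900 = $1,044,500
  Less exemption $80,000 → base $964,500
  $964,500 × 28% = $270,060

$270,060 > $79,692, so the alternative floor tax is the binding amount.

$270,060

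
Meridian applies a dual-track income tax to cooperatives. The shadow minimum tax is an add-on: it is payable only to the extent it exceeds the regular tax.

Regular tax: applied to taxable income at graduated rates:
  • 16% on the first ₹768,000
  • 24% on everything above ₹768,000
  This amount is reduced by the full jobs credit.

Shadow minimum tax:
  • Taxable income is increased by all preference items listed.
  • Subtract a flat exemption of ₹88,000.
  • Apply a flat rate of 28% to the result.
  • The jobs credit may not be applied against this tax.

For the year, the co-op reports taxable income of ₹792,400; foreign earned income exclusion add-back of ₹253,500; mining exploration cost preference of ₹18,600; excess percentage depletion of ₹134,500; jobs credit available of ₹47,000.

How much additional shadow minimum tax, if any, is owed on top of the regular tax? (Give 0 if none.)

₹229,344

Shadow minimum tax:
  Adjusted income: ₹792,400 + ₹253,500 + ₹18,600 + ₹134,500 = ₹1,199,000
  Less exemption ₹88,000 → base ₹1,111,000
  ₹1,111,000 × 28% = ₹311,080

Regular tax:
  ₹768,000 × 16% = ₹122,880
  ₹24,400 × 24% = ₹5,856
  → ₹128,736
  Less jobs credit ₹47,000 → ₹81,736

Excess of shadow minimum tax over regular tax: ₹311,080 − ₹81,736 = ₹229,344.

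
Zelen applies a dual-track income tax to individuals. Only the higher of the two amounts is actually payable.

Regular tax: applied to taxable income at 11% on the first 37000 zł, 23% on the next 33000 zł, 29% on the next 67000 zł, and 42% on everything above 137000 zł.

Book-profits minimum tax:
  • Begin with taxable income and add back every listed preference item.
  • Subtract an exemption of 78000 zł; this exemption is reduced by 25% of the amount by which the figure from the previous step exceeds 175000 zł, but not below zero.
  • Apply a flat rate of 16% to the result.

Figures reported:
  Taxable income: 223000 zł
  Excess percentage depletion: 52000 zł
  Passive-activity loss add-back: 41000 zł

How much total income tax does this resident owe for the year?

Book-profits minimum tax:
  Adjusted income: 223000 zł + 52000 zł + 41000 zł = 316000 zł
  Exemption: 78000 zł − 25% × (316000 zł − 175000 zł) = 78000 zł − 35250 zł = 42750 zł
  Base: 316000 zł − 42750 zł = 273250 zł
  273250 zł × 16% = 43720 zł

Regular tax:
  37000 zł × 11% = 4070 zł
  33000 zł × 23% = 7590 zł
  67000 zł × 29% = 19430 zł
  86000 zł × 42% = 36120 zł
  → 67210 zł

67210 zł > 43720 zł, so the regular tax governs.

67210 zł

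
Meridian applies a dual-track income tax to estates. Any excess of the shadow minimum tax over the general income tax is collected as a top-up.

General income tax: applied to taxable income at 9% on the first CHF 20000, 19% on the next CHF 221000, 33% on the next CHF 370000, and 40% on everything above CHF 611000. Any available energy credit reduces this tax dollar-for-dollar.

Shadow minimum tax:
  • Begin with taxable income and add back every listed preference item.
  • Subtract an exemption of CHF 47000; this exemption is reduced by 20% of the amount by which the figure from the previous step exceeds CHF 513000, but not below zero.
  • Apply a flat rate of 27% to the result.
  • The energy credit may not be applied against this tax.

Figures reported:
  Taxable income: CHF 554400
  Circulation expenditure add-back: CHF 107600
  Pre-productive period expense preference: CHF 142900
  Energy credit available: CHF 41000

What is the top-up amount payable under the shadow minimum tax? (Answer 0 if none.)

CHF 111111

General income tax:
  CHF 20000 × 9% = CHF 1800
  CHF 221000 × 19% = CHF 41990
  CHF 313400 × 33% = CHF 103422
  → CHF 147212
  Less energy credit CHF 41000 → CHF 106212

Shadow minimum tax:
  Adjusted income: CHF 554400 + CHF 107600 + CHF 142900 = CHF 804900
  Exemption: 20% × (CHF 804900 − CHF 513000) = CHF 58380 ≥ CHF 47000, so the exemption is fully phased out
  Base: CHF 804900 − CHF 0 = CHF 804900
  CHF 804900 × 27% = CHF 217323

Excess of shadow minimum tax over general income tax: CHF 217323 − CHF 106212 = CHF 111111.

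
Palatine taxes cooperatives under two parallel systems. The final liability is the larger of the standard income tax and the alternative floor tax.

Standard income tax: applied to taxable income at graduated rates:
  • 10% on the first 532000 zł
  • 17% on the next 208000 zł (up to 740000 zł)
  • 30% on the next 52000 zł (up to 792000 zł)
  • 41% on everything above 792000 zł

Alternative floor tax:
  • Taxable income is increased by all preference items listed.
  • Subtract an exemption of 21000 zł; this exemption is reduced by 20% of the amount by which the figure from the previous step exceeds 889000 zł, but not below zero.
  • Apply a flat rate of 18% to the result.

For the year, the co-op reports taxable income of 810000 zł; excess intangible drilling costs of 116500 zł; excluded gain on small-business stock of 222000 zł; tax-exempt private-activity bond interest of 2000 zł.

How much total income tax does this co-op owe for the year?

Alternative floor tax:
  Adjusted income: 810000 zł + 116500 zł + 222000 zł + 2000 zł = 1150500 zł
  Exemption: 20% × (1150500 zł − 889000 zł) = 52300 zł ≥ 21000 zł, so the exemption is fully phased out
  Base: 1150500 zł − 0 zł = 1150500 zł
  1150500 zł × 18% = 207090 zł

Standard income tax:
  532000 zł × 10% = 53200 zł
  208000 zł × 17% = 35360 zł
  52000 zł × 30% = 15600 zł
  18000 zł × 41% = 7380 zł
  → 111540 zł

207090 zł > 111540 zł, so the alternative floor tax is the binding amount.

207090 zł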